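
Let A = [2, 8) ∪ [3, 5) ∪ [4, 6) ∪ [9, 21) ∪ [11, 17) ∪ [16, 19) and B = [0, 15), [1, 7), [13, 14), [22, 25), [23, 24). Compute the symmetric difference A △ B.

[0, 2) ∪ [8, 9) ∪ [15, 21) ∪ [22, 25)

Merge the first list: [2, 8), [9, 21).
Merge the second list: [0, 15), [22, 25).
A \ B = [15, 21).
B \ A = [0, 2), [8, 9), [22, 25).
Union of the two gives the symmetric difference.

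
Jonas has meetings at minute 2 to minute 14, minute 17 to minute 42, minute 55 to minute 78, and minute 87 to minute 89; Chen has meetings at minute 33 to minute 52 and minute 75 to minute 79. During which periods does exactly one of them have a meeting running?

minute 2 to minute 14, minute 17 to minute 33, minute 42 to minute 52, minute 55 to minute 75, minute 78 to minute 79, minute 87 to minute 89

Only in the first: minute 2 to minute 14, minute 17 to minute 33, minute 55 to minute 75, minute 87 to minute 89.
Only in the second: minute 42 to minute 52, minute 78 to minute 79.
Together these are the periods covered by exactly one.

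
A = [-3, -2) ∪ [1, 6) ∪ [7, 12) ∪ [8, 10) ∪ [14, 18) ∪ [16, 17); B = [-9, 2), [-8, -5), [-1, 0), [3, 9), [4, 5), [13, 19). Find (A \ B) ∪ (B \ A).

First set merges to [-3, -2), [1, 6), [7, 12), [14, 18).
Second set merges to [-9, 2), [3, 9), [13, 19).
A but not B: [2, 3), [9, 12).
B but not A: [-9, -3), [-2, 1), [6, 7), [13, 14), [18, 19).
Combining gives A △ B.

[-9, -3) ∪ [-2, 1) ∪ [2, 3) ∪ [6, 7) ∪ [9, 12) ∪ [13, 14) ∪ [18, 19)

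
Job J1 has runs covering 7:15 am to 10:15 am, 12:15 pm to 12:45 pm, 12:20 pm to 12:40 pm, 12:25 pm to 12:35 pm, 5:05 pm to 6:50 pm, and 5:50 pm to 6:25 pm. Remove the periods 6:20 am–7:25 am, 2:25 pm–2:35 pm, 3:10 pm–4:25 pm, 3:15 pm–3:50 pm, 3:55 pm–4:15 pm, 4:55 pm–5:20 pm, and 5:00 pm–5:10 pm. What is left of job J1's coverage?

7:25 am–10:15 am, 12:15 pm–12:45 pm, 5:20 pm–6:50 pm

A, merged: 7:15 am–10:15 am, 12:15 pm–12:45 pm, 5:05 pm–6:50 pm.
B, merged: 6:20 am–7:25 am, 2:25 pm–2:35 pm, 3:10 pm–4:25 pm, 4:55 pm–5:20 pm.
7:15 am–10:15 am with B removed leaves 7:25 am–10:15 am.
12:15 pm–12:45 pm is untouched.
5:05 pm–6:50 pm with B removed leaves 5:20 pm–6:50 pm.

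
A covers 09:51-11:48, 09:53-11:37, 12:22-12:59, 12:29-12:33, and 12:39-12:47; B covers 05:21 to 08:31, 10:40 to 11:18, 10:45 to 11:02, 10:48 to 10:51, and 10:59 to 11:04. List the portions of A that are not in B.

A, merged: 09:51-11:48, 12:22-12:59.
B, merged: 05:21-08:31, 10:40-11:18.
09:51-11:48 with B removed leaves 09:51-10:40, 11:18-11:48.
12:22-12:59 is untouched.

09:51-10:40, 11:18-11:48, 12:22-12:59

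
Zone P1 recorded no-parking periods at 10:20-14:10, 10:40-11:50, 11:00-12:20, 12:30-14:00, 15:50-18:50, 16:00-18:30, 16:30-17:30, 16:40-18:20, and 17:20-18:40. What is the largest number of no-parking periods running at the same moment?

Sweep endpoints in order; track running count of active intervals.
Peak of 5 reached at 17:20.

5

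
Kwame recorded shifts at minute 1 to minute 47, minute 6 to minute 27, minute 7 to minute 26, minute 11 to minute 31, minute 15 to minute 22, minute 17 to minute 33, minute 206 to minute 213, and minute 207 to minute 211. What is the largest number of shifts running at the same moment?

6

Sweep endpoints in order; track running count of active intervals.
Peak of 6 reached at minute 17.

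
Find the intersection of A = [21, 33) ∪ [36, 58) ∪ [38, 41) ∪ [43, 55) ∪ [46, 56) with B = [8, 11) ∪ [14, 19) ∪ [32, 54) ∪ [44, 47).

[32, 33) ∪ [36, 54)

Merge the first list: [21, 33), [36, 58).
Merge the second list: [8, 11), [14, 19), [32, 54).
[21, 33) meets the second set on [32, 33).
[36, 58) meets the second set on [36, 54).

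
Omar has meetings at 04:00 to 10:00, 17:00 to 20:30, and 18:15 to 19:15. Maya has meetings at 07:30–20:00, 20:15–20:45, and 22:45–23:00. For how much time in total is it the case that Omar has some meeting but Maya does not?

Merge the first list: 04:00–10:00, 17:00–20:30.
A \ B = 04:00–07:30, 20:00–20:15.
Total: 3 h 30 min + 15 min = 3 h 45 min.

3 h 45 min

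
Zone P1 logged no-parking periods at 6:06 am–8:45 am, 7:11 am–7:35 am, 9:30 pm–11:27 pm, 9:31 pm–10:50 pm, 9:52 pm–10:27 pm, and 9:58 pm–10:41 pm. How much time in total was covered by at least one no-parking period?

Merged: 6:06 am–8:45 am, 9:30 pm–11:27 pm.
Lengths: 2 h 39 min + 1 h 57 min = 4 h 36 min.

4 h 36 min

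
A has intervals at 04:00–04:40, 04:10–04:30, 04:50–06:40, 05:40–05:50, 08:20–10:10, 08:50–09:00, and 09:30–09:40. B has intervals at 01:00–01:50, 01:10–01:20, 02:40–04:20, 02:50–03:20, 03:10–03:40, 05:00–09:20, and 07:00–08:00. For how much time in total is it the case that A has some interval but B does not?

1 h 20 min

Merge the first list: 04:00-04:40, 04:50-06:40, 08:20-10:10.
Merge the second list: 01:00-01:50, 02:40-04:20, 05:00-09:20.
A \ B = 04:20-04:40, 04:50-05:00, 09:20-10:10.
Total: 20 min + 10 min + 50 min = 1 h 20 min.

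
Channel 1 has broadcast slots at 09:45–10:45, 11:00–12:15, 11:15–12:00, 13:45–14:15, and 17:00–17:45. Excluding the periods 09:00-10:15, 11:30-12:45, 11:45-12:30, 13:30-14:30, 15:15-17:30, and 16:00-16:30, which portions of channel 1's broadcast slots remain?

First set merges to 09:45–10:45, 11:00–12:15, 13:45–14:15, 17:00–17:45.
Second set merges to 09:00–10:15, 11:30–12:45, 13:30–14:30, 15:15–17:30.
09:45–10:45 \ B = 10:15–10:45.
11:00–12:15 \ B = 11:00–11:30.
13:45–14:15: entirely removed.
17:00–17:45 \ B = 17:30–17:45.

10:15–10:45, 11:00–11:30, 17:30–17:45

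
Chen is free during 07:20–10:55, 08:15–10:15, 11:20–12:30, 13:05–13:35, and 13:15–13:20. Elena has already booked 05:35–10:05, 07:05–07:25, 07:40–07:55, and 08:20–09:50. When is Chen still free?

Merge the first list: 07:20–10:55, 11:20–12:30, 13:05–13:35.
Merge the second list: 05:35–10:05.
07:20–10:55 minus B → 10:05–10:55.
11:20–12:30: no B overlap → unchanged.
13:05–13:35: no B overlap → unchanged.

10:05–10:55, 11:20–12:30, 13:05–13:35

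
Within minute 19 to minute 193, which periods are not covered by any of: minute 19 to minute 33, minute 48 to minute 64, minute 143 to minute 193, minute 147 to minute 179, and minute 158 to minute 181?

minute 33 to minute 48, minute 64 to minute 143

The merged coverage is minute 19 to minute 33, minute 48 to minute 64, minute 143 to minute 193.
Gaps within minute 19 to minute 193: minute 33 to minute 48, minute 64 to minute 143.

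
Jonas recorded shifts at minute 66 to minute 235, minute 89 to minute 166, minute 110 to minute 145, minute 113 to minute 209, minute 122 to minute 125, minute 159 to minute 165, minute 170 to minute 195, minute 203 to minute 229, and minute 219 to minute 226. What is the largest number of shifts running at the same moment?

Walk the sorted start/end points keeping a running depth.
The depth first hits 5 at minute 122.

5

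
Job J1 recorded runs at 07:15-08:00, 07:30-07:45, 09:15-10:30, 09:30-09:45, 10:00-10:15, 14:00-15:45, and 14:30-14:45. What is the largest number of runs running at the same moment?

2

Sweep endpoints in order; track running count of active intervals.
Peak of 2 reached at 07:30.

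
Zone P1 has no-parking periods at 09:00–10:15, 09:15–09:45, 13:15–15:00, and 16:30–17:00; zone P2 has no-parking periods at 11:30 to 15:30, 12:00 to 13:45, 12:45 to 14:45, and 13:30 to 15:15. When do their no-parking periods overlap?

First set merges to 09:00–10:15, 13:15–15:00, 16:30–17:00.
Second set merges to 11:30–15:30.
09:00–10:15 falls entirely outside B.
13:15–15:00 overlaps B on 13:15–15:00.
16:30–17:00 falls entirely outside B.

13:15–15:00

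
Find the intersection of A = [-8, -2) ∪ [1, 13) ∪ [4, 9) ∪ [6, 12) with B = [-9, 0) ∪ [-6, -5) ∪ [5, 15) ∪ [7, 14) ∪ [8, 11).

[-8, -2) ∪ [5, 13)

A, merged: [-8, -2), [1, 13).
B, merged: [-9, 0), [5, 15).
[-8, -2) overlaps B on [-8, -2).
[1, 13) overlaps B on [5, 13).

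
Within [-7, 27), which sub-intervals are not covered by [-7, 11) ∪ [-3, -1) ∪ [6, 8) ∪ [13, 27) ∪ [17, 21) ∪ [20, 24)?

[11, 13)

After merging, the occupied span is [-7, 11), [13, 27).
Complement within [-7, 27): [11, 13).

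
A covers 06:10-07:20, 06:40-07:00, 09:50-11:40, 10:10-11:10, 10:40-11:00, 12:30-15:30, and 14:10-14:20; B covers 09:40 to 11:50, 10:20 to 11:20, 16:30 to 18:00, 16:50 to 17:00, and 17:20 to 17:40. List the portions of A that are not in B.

06:10–07:20, 12:30–15:30

First set merges to 06:10–07:20, 09:50–11:40, 12:30–15:30.
Second set merges to 09:40–11:50, 16:30–18:00.
06:10–07:20: nothing removed.
09:50–11:40: entirely removed.
12:30–15:30: nothing removed.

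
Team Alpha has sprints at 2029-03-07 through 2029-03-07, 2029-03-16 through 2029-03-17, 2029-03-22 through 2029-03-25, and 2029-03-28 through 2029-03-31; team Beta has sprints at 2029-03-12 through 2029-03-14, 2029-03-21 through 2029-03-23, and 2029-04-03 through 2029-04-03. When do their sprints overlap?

2029-03-22 through 2029-03-23

2029-03-07 through 2029-03-07 falls entirely outside B.
2029-03-16 through 2029-03-17 falls entirely outside B.
2029-03-22 through 2029-03-25 overlaps B on 2029-03-22 through 2029-03-23.
2029-03-28 through 2029-03-31 falls entirely outside B.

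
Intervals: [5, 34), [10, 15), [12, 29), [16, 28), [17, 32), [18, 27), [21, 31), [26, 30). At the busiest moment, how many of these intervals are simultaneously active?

7

Sweep endpoints in order; track running count of active intervals.
Peak of 7 reached at 26.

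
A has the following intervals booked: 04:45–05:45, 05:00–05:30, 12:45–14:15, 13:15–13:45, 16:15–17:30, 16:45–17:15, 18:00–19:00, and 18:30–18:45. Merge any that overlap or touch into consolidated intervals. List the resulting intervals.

04:45–05:45, 12:45–14:15, 16:15–17:30, 18:00–19:00

05:00–05:30 overlaps/touches 04:45–05:45 → extend to 04:45–05:45.
12:45–14:15 is disjoint → start new block.
13:15–13:45 overlaps/touches 12:45–14:15 → extend to 12:45–14:15.
16:15–17:30 is disjoint → start new block.
16:45–17:15 overlaps/touches 16:15–17:30 → extend to 16:15–17:30.
18:00–19:00 is disjoint → start new block.
18:30–18:45 overlaps/touches 18:00–19:00 → extend to 18:00–19:00.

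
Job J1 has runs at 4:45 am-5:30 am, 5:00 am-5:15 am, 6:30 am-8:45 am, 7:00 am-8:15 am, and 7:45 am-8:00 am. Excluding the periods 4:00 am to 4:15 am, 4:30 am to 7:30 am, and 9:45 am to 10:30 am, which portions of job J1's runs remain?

Merge the first list: 4:45 am–5:30 am, 6:30 am–8:45 am.
4:45 am–5:30 am: entirely removed.
6:30 am–8:45 am \ B = 7:30 am–8:45 am.

7:30 am–8:45 am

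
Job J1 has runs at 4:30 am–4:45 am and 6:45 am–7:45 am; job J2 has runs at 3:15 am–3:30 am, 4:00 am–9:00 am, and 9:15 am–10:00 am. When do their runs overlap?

4:30 am-4:45 am meets the second set on 4:30 am-4:45 am.
6:45 am-7:45 am meets the second set on 6:45 am-7:45 am.

4:30 am-4:45 am, 6:45 am-7:45 am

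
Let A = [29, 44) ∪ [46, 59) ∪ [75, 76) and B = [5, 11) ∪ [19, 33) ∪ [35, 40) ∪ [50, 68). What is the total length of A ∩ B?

A ∩ B = [29, 33), [35, 40), [50, 59).
Total: 4 + 5 + 9 = 18.

18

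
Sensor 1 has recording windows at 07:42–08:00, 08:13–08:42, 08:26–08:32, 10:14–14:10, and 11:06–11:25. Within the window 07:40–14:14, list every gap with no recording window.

The merged coverage is 07:42–08:00, 08:13–08:42, 10:14–14:10.
Gaps within 07:40–14:14: 07:40–07:42, 08:00–08:13, 08:42–10:14, 14:10–14:14.

07:40–07:42, 08:00–08:13, 08:42–10:14, 14:10–14:14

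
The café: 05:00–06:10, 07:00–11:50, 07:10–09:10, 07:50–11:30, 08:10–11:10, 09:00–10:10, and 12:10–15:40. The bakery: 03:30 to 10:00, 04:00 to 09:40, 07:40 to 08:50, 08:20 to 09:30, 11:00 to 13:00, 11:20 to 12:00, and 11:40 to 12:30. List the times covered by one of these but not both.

03:30-05:00, 06:10-07:00, 10:00-11:00, 11:50-12:10, 13:00-15:40

Merge the first list: 05:00-06:10, 07:00-11:50, 12:10-15:40.
Merge the second list: 03:30-10:00, 11:00-13:00.
A \ B = 10:00-11:00, 13:00-15:40.
B \ A = 03:30-05:00, 06:10-07:00, 11:50-12:10.
Union of the two gives the symmetric difference.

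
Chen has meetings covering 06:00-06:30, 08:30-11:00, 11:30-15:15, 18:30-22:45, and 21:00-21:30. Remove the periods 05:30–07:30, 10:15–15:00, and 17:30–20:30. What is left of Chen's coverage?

08:30–10:15, 15:00–15:15, 20:30–22:45

Merge the first list: 06:00–06:30, 08:30–11:00, 11:30–15:15, 18:30–22:45.
06:00–06:30 lies entirely inside B → drops out.
08:30–11:00 with B removed leaves 08:30–10:15.
11:30–15:15 with B removed leaves 15:00–15:15.
18:30–22:45 with B removed leaves 20:30–22:45.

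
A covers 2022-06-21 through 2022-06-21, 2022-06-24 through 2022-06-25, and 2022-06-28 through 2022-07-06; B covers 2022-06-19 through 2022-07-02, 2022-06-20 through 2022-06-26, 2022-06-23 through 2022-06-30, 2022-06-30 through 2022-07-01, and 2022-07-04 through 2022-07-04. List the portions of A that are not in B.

2022-07-03 through 2022-07-03, 2022-07-05 through 2022-07-06

B, merged: 2022-06-19 through 2022-07-02, 2022-07-04 through 2022-07-04.
2022-06-21 through 2022-06-21: fully covered by B → removed.
2022-06-24 through 2022-06-25: fully covered by B → removed.
2022-06-28 through 2022-07-06 minus B → 2022-07-03 through 2022-07-03, 2022-07-05 through 2022-07-06.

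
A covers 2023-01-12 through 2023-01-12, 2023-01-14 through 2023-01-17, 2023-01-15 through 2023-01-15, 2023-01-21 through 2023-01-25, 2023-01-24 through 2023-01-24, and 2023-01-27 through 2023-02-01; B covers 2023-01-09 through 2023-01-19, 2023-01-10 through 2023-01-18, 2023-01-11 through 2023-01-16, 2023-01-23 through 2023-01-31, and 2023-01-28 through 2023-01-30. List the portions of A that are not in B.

Merge the first list: 2023-01-12 through 2023-01-12, 2023-01-14 through 2023-01-17, 2023-01-21 through 2023-01-25, 2023-01-27 through 2023-02-01.
Merge the second list: 2023-01-09 through 2023-01-19, 2023-01-23 through 2023-01-31.
2023-01-12 through 2023-01-12: fully covered by B → removed.
2023-01-14 through 2023-01-17: fully covered by B → removed.
2023-01-21 through 2023-01-25 minus B → 2023-01-21 through 2023-01-22.
2023-01-27 through 2023-02-01 minus B → 2023-02-01 through 2023-02-01.

2023-01-21 through 2023-01-22, 2023-02-01 through 2023-02-01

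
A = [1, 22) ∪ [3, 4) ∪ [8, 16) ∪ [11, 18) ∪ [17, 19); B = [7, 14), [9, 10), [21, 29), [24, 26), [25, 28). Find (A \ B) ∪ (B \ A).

A, merged: [1, 22).
B, merged: [7, 14), [21, 29).
Only in the first: [1, 7), [14, 21).
Only in the second: [22, 29).
Together these are the periods covered by exactly one.

[1, 7) ∪ [14, 21) ∪ [22, 29)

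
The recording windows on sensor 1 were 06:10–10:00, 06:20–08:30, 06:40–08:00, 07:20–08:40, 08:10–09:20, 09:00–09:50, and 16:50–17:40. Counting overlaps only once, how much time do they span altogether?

Merged: 06:10–10:00, 16:50–17:40.
Lengths: 3 h 50 min + 50 min = 4 h 40 min.

4 h 40 min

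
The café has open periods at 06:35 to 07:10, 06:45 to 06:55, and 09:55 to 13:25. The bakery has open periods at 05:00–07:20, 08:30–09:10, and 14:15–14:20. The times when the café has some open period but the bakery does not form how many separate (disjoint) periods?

1

Merge the first list: 06:35-07:10, 09:55-13:25.
A \ B = 09:55-13:25.
That is 1 disjoint piece.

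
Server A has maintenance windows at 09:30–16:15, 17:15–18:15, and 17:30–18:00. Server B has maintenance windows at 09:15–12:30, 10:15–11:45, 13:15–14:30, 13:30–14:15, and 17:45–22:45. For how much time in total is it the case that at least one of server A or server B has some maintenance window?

First set merges to 09:30–16:15, 17:15–18:15.
Second set merges to 09:15–12:30, 13:15–14:30, 17:45–22:45.
A ∪ B = 09:15–16:15, 17:15–22:45.
Total: 7 h + 5 h 30 min = 12 h 30 min.

12 h 30 min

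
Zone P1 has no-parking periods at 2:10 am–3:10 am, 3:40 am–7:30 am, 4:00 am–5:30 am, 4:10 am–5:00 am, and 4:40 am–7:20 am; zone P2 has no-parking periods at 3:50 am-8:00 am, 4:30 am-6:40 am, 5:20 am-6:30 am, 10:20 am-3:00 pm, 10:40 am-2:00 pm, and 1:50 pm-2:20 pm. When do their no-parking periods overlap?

3:50 am–7:30 am

Merge the first list: 2:10 am–3:10 am, 3:40 am–7:30 am.
Merge the second list: 3:50 am–8:00 am, 10:20 am–3:00 pm.
2:10 am–3:10 am meets no B interval.
3:40 am–7:30 am ∩ B → 3:50 am–7:30 am.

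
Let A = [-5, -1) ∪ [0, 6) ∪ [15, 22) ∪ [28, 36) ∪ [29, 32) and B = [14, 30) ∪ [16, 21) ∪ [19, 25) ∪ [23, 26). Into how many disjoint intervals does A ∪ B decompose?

Merge the first list: [-5, -1), [0, 6), [15, 22), [28, 36).
Merge the second list: [14, 30).
A ∪ B = [-5, -1), [0, 6), [14, 36).
That is 3 disjoint pieces.

3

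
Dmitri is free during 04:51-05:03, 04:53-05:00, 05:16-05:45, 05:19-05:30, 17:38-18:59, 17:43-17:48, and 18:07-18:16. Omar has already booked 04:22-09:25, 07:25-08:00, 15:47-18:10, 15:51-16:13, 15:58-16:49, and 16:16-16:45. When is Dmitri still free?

A, merged: 04:51-05:03, 05:16-05:45, 17:38-18:59.
B, merged: 04:22-09:25, 15:47-18:10.
04:51-05:03: entirely removed.
05:16-05:45: entirely removed.
17:38-18:59 \ B = 18:10-18:59.

18:10-18:59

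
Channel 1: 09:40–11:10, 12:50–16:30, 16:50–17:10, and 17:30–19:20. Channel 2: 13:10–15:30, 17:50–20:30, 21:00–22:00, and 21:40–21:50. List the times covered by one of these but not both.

Merge the second list: 13:10–15:30, 17:50–20:30, 21:00–22:00.
A \ B = 09:40–11:10, 12:50–13:10, 15:30–16:30, 16:50–17:10, 17:30–17:50.
B \ A = 19:20–20:30, 21:00–22:00.
Union of the two gives the symmetric difference.

09:40–11:10, 12:50–13:10, 15:30–16:30, 16:50–17:10, 17:30–17:50, 19:20–20:30, 21:00–22:00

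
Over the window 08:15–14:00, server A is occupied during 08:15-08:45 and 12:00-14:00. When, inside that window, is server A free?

08:45-12:00

The merged coverage is 08:15-08:45, 12:00-14:00.
Gaps within 08:15-14:00: 08:45-12:00.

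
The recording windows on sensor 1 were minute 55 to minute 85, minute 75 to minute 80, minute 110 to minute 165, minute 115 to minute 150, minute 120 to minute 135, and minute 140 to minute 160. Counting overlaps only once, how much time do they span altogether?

85 minutes

Merged: minute 55 to minute 85, minute 110 to minute 165.
Lengths: 30 minutes + 55 minutes = 85 minutes.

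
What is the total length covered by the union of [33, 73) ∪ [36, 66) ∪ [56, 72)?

40

Merged: [33, 73).
Length: 40.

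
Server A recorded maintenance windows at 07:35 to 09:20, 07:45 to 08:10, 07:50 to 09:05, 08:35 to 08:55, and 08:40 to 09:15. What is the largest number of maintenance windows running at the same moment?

4

Sweep endpoints in order; track running count of active intervals.
Peak of 4 reached at 08:40.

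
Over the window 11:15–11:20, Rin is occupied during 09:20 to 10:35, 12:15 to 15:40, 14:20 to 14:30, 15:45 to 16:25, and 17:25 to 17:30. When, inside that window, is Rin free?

11:15–11:20

The merged coverage is 09:20–10:35, 12:15–15:40, 15:45–16:25, 17:25–17:30.
Gaps within 11:15–11:20: 11:15–11:20.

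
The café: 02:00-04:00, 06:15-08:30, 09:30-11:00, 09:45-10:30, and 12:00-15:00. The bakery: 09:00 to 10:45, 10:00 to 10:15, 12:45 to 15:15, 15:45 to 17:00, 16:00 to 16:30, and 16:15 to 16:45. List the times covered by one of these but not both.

02:00-04:00, 06:15-08:30, 09:00-09:30, 10:45-11:00, 12:00-12:45, 15:00-15:15, 15:45-17:00

A, merged: 02:00-04:00, 06:15-08:30, 09:30-11:00, 12:00-15:00.
B, merged: 09:00-10:45, 12:45-15:15, 15:45-17:00.
Only in the first: 02:00-04:00, 06:15-08:30, 10:45-11:00, 12:00-12:45.
Only in the second: 09:00-09:30, 15:00-15:15, 15:45-17:00.
Together these are the periods covered by exactly one.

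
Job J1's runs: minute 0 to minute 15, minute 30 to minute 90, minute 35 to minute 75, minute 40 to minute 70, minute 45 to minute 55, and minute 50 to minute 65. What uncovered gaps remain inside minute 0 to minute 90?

The merged coverage is minute 0 to minute 15, minute 30 to minute 90.
Gaps within minute 0 to minute 90: minute 15 to minute 30.

minute 15 to minute 30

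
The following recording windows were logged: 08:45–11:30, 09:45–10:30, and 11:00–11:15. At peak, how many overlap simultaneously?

Sweep endpoints in order; track running count of active intervals.
Peak of 2 reached at 09:45.

2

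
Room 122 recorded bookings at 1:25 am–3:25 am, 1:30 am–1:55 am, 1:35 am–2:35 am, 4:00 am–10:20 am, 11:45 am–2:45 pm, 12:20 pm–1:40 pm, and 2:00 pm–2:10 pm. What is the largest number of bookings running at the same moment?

3

Walk the sorted start/end points keeping a running depth.
The depth first hits 3 at 1:35 am.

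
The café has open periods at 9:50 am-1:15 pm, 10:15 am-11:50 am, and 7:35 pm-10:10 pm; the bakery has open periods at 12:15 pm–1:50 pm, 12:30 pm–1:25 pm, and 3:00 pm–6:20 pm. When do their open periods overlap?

12:15 pm-1:15 pm

Merge the first list: 9:50 am-1:15 pm, 7:35 pm-10:10 pm.
Merge the second list: 12:15 pm-1:50 pm, 3:00 pm-6:20 pm.
9:50 am-1:15 pm meets the second set on 12:15 pm-1:15 pm.
7:35 pm-10:10 pm: no overlap with the second set.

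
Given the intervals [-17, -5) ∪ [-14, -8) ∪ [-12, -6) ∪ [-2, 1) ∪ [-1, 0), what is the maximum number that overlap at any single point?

Walk the sorted start/end points keeping a running depth.
The depth first hits 3 at -12.

3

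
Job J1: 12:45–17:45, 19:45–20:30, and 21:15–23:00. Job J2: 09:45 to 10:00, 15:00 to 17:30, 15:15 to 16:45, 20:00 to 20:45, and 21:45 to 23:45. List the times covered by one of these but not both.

09:45-10:00, 12:45-15:00, 17:30-17:45, 19:45-20:00, 20:30-20:45, 21:15-21:45, 23:00-23:45

Merge the second list: 09:45-10:00, 15:00-17:30, 20:00-20:45, 21:45-23:45.
A but not B: 12:45-15:00, 17:30-17:45, 19:45-20:00, 21:15-21:45.
B but not A: 09:45-10:00, 20:30-20:45, 23:00-23:45.
Combining gives A △ B.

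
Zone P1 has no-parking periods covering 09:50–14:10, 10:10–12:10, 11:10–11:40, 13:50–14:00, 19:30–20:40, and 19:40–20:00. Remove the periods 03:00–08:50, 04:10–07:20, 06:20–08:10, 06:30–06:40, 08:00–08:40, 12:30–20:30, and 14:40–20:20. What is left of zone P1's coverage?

09:50–12:30, 20:30–20:40

A, merged: 09:50–14:10, 19:30–20:40.
B, merged: 03:00–08:50, 12:30–20:30.
09:50–14:10 \ B = 09:50–12:30.
19:30–20:40 \ B = 20:30–20:40.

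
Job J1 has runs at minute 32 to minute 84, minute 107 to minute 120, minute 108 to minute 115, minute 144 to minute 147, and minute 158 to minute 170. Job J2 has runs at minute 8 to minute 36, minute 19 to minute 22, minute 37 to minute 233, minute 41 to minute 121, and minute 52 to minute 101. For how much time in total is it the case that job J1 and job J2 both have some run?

A, merged: minute 32 to minute 84, minute 107 to minute 120, minute 144 to minute 147, minute 158 to minute 170.
B, merged: minute 8 to minute 36, minute 37 to minute 233.
A ∩ B = minute 32 to minute 36, minute 37 to minute 84, minute 107 to minute 120, minute 144 to minute 147, minute 158 to minute 170.
Total: 4 minutes + 47 minutes + 13 minutes + 3 minutes + 12 minutes = 79 minutes.

79 minutes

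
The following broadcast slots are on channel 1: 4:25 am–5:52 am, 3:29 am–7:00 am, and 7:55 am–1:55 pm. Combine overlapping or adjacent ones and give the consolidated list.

Sort by start: 3:29 am–7:00 am, 4:25 am–5:52 am, 7:55 am–1:55 pm.
4:25 am–5:52 am overlaps/touches 3:29 am–7:00 am → extend to 3:29 am–7:00 am.
7:55 am–1:55 pm is disjoint → start new block.

3:29 am–7:00 am, 7:55 am–1:55 pm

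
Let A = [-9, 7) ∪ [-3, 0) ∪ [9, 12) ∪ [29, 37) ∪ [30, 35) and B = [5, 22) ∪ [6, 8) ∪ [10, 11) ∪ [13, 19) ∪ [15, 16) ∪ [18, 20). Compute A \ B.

[-9, 5) ∪ [29, 37)

A, merged: [-9, 7), [9, 12), [29, 37).
B, merged: [5, 22).
[-9, 7) with B removed leaves [-9, 5).
[9, 12) lies entirely inside B → drops out.
[29, 37) is untouched.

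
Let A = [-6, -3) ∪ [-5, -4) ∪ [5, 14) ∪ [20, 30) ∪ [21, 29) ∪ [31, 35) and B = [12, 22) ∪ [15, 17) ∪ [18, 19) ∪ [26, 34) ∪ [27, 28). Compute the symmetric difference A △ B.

Merge the first list: [-6, -3), [5, 14), [20, 30), [31, 35).
Merge the second list: [12, 22), [26, 34).
A but not B: [-6, -3), [5, 12), [22, 26), [34, 35).
B but not A: [14, 20), [30, 31).
Combining gives A △ B.

[-6, -3) ∪ [5, 12) ∪ [14, 20) ∪ [22, 26) ∪ [30, 31) ∪ [34, 35)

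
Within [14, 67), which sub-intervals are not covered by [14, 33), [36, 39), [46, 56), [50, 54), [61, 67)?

After merging, the occupied span is [14, 33), [36, 39), [46, 56), [61, 67).
Complement within [14, 67): [33, 36), [39, 46), [56, 61).

[33, 36) ∪ [39, 46) ∪ [56, 61)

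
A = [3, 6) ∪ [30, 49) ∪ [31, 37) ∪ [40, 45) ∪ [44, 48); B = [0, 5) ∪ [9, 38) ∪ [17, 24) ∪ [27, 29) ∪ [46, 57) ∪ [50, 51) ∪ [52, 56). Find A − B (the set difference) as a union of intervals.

[5, 6) ∪ [38, 46)

First set merges to [3, 6), [30, 49).
Second set merges to [0, 5), [9, 38), [46, 57).
[3, 6) with B removed leaves [5, 6).
[30, 49) with B removed leaves [38, 46).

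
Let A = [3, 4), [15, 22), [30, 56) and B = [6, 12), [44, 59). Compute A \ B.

[3, 4): nothing removed.
[15, 22): nothing removed.
[30, 56) \ B = [30, 44).

[3, 4) ∪ [15, 22) ∪ [30, 44)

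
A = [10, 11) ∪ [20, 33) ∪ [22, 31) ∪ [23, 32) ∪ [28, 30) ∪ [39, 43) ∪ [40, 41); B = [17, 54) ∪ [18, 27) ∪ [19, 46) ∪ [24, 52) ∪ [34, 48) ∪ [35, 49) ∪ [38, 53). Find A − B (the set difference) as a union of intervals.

A, merged: [10, 11), [20, 33), [39, 43).
B, merged: [17, 54).
[10, 11) is untouched.
[20, 33) lies entirely inside B → drops out.
[39, 43) lies entirely inside B → drops out.

[10, 11)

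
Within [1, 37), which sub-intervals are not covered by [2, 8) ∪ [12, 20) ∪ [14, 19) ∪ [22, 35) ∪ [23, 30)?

[1, 2) ∪ [8, 12) ∪ [20, 22) ∪ [35, 37)

After merging, the occupied span is [2, 8), [12, 20), [22, 35).
Uncovered inside [1, 37): [1, 2), [8, 12), [20, 22), [35, 37).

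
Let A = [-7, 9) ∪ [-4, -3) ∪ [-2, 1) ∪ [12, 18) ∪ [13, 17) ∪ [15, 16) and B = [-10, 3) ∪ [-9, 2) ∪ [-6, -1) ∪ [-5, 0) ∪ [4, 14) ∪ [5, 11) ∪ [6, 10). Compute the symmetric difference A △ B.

Merge the first list: [-7, 9), [12, 18).
Merge the second list: [-10, 3), [4, 14).
Only in the first: [3, 4), [14, 18).
Only in the second: [-10, -7), [9, 12).
Together these are the periods covered by exactly one.

[-10, -7) ∪ [3, 4) ∪ [9, 12) ∪ [14, 18)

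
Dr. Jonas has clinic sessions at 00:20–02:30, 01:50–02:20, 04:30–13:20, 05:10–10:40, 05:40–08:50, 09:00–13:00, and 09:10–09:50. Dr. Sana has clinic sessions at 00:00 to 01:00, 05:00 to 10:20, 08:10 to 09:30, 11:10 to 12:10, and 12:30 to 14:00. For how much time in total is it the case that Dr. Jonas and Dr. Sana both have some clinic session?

First set merges to 00:20–02:30, 04:30–13:20.
Second set merges to 00:00–01:00, 05:00–10:20, 11:10–12:10, 12:30–14:00.
A ∩ B = 00:20–01:00, 05:00–10:20, 11:10–12:10, 12:30–13:20.
Total: 40 min + 5 h 20 min + 1 h + 50 min = 7 h 50 min.

7 h 50 min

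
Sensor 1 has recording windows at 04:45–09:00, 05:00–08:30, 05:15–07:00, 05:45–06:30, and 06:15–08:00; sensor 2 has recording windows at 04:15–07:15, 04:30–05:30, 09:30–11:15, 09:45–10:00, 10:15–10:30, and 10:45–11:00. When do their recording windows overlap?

04:45-07:15

A, merged: 04:45-09:00.
B, merged: 04:15-07:15, 09:30-11:15.
04:45-09:00 overlaps B on 04:45-07:15.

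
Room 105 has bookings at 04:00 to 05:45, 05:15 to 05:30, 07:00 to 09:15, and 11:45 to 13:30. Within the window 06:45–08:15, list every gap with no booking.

Covered (merged): 04:00–05:45, 07:00–09:15, 11:45–13:30.
Uncovered inside 06:45–08:15: 06:45–07:00.

06:45–07:00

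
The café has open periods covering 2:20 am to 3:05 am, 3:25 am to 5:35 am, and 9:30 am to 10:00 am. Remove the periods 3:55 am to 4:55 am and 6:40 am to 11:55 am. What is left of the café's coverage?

2:20 am–3:05 am, 3:25 am–3:55 am, 4:55 am–5:35 am

2:20 am–3:05 am is untouched.
3:25 am–5:35 am with B removed leaves 3:25 am–3:55 am, 4:55 am–5:35 am.
9:30 am–10:00 am lies entirely inside B → drops out.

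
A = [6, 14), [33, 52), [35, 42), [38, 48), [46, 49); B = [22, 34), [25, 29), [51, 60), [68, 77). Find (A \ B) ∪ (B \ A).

[6, 14) ∪ [22, 33) ∪ [34, 51) ∪ [52, 60) ∪ [68, 77)

A, merged: [6, 14), [33, 52).
B, merged: [22, 34), [51, 60), [68, 77).
A \ B = [6, 14), [34, 51).
B \ A = [22, 33), [52, 60), [68, 77).
Union of the two gives the symmetric difference.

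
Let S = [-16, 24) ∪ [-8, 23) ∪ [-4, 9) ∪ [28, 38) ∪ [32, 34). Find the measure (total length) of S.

Merged: [-16, 24), [28, 38).
Lengths: 40 + 10 = 50.

50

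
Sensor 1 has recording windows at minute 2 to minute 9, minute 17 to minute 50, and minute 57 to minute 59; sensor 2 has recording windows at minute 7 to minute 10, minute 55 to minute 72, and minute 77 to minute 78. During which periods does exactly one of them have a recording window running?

A \ B = minute 2 to minute 7, minute 17 to minute 50.
B \ A = minute 9 to minute 10, minute 55 to minute 57, minute 59 to minute 72, minute 77 to minute 78.
Union of the two gives the symmetric difference.

minute 2 to minute 7, minute 9 to minute 10, minute 17 to minute 50, minute 55 to minute 57, minute 59 to minute 72, minute 77 to minute 78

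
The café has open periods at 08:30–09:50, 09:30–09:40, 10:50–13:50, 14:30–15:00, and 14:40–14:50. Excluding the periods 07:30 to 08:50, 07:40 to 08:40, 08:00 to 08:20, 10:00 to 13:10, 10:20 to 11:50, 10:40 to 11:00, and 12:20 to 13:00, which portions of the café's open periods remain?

First set merges to 08:30–09:50, 10:50–13:50, 14:30–15:00.
Second set merges to 07:30–08:50, 10:00–13:10.
08:30–09:50 \ B = 08:50–09:50.
10:50–13:50 \ B = 13:10–13:50.
14:30–15:00: nothing removed.

08:50–09:50, 13:10–13:50, 14:30–15:00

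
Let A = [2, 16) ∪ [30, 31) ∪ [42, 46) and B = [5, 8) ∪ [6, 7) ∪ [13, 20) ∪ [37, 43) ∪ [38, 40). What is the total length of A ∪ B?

Merge the second list: [5, 8), [13, 20), [37, 43).
A ∪ B = [2, 20), [30, 31), [37, 46).
Total: 18 + 1 + 9 = 28.

28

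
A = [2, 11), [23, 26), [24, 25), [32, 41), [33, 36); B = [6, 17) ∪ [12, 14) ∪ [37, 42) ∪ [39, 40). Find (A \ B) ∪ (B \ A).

[2, 6) ∪ [11, 17) ∪ [23, 26) ∪ [32, 37) ∪ [41, 42)

First set merges to [2, 11), [23, 26), [32, 41).
Second set merges to [6, 17), [37, 42).
A but not B: [2, 6), [23, 26), [32, 37).
B but not A: [11, 17), [41, 42).
Combining gives A △ B.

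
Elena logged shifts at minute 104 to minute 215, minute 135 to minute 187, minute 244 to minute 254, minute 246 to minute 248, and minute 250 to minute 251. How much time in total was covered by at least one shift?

Merged: minute 104 to minute 215, minute 244 to minute 254.
Lengths: 111 minutes + 10 minutes = 121 minutes.

121 minutes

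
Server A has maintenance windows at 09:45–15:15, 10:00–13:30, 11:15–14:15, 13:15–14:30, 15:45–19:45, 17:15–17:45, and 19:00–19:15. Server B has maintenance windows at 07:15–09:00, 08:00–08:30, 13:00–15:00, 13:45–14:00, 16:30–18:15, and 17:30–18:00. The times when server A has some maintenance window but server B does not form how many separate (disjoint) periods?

4

First set merges to 09:45–15:15, 15:45–19:45.
Second set merges to 07:15–09:00, 13:00–15:00, 16:30–18:15.
A \ B = 09:45–13:00, 15:00–15:15, 15:45–16:30, 18:15–19:45.
That is 4 disjoint pieces.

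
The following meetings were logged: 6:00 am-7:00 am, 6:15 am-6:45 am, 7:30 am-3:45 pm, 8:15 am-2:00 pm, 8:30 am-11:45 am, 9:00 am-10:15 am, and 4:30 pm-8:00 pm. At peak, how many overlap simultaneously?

4

At 9:00 am, 4 of the intervals are simultaneously active.
No point has more.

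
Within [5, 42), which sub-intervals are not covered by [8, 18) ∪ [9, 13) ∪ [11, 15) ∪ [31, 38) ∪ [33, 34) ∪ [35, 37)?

[5, 8) ∪ [18, 31) ∪ [38, 42)

The merged coverage is [8, 18), [31, 38).
Complement within [5, 42): [5, 8), [18, 31), [38, 42).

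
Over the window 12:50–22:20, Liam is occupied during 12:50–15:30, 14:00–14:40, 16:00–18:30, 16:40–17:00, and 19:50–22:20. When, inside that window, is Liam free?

Covered (merged): 12:50–15:30, 16:00–18:30, 19:50–22:20.
Gaps within 12:50–22:20: 15:30–16:00, 18:30–19:50.

15:30–16:00, 18:30–19:50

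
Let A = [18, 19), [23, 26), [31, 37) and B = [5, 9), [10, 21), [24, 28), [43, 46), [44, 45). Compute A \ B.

Second set merges to [5, 9), [10, 21), [24, 28), [43, 46).
[18, 19): fully covered by B → removed.
[23, 26) minus B → [23, 24).
[31, 37): no B overlap → unchanged.

[23, 24) ∪ [31, 37)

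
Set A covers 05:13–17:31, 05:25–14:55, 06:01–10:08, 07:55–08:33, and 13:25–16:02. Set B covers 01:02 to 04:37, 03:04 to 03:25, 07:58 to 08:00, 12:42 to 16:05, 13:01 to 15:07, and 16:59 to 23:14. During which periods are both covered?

07:58–08:00, 12:42–16:05, 16:59–17:31

A, merged: 05:13–17:31.
B, merged: 01:02–04:37, 07:58–08:00, 12:42–16:05, 16:59–23:14.
05:13–17:31 meets the second set on 07:58–08:00, 12:42–16:05, 16:59–17:31.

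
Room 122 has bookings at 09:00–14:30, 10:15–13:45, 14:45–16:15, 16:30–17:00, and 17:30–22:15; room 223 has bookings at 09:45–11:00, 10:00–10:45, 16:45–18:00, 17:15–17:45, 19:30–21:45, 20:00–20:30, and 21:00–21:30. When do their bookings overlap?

09:45–11:00, 16:45–17:00, 17:30–18:00, 19:30–21:45

A, merged: 09:00–14:30, 14:45–16:15, 16:30–17:00, 17:30–22:15.
B, merged: 09:45–11:00, 16:45–18:00, 19:30–21:45.
09:00–14:30 meets the second set on 09:45–11:00.
14:45–16:15: no overlap with the second set.
16:30–17:00 meets the second set on 16:45–17:00.
17:30–22:15 meets the second set on 17:30–18:00, 19:30–21:45.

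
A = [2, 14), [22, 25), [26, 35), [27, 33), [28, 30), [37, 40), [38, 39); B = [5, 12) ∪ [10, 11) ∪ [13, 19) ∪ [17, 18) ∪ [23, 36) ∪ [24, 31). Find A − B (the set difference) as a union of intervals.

[2, 5) ∪ [12, 13) ∪ [22, 23) ∪ [37, 40)

A, merged: [2, 14), [22, 25), [26, 35), [37, 40).
B, merged: [5, 12), [13, 19), [23, 36).
[2, 14) with B removed leaves [2, 5), [12, 13).
[22, 25) with B removed leaves [22, 23).
[26, 35) lies entirely inside B → drops out.
[37, 40) is untouched.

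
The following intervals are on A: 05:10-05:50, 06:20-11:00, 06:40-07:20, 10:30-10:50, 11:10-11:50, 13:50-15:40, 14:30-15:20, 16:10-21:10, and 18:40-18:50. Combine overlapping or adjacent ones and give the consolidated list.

06:20-11:00 is disjoint → start new block.
06:40-07:20 overlaps/touches 06:20-11:00 → extend to 06:20-11:00.
10:30-10:50 overlaps/touches 06:20-11:00 → extend to 06:20-11:00.
11:10-11:50 is disjoint → start new block.
13:50-15:40 is disjoint → start new block.
14:30-15:20 overlaps/touches 13:50-15:40 → extend to 13:50-15:40.
16:10-21:10 is disjoint → start new block.
18:40-18:50 overlaps/touches 16:10-21:10 → extend to 16:10-21:10.

05:10-05:50, 06:20-11:00, 11:10-11:50, 13:50-15:40, 16:10-21:10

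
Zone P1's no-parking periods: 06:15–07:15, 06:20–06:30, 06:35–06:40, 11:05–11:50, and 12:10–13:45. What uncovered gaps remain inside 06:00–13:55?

06:00-06:15, 07:15-11:05, 11:50-12:10, 13:45-13:55

The merged coverage is 06:15-07:15, 11:05-11:50, 12:10-13:45.
Gaps within 06:00-13:55: 06:00-06:15, 07:15-11:05, 11:50-12:10, 13:45-13:55.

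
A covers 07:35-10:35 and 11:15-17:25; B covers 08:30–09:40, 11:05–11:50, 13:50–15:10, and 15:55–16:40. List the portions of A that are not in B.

07:35–10:35 minus B → 07:35–08:30, 09:40–10:35.
11:15–17:25 minus B → 11:50–13:50, 15:10–15:55, 16:40–17:25.

07:35–08:30, 09:40–10:35, 11:50–13:50, 15:10–15:55, 16:40–17:25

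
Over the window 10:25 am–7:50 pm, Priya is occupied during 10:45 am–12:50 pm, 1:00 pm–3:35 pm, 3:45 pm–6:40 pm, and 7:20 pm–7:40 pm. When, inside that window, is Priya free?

10:25 am-10:45 am, 12:50 pm-1:00 pm, 3:35 pm-3:45 pm, 6:40 pm-7:20 pm, 7:40 pm-7:50 pm

After merging, the occupied span is 10:45 am-12:50 pm, 1:00 pm-3:35 pm, 3:45 pm-6:40 pm, 7:20 pm-7:40 pm.
Uncovered inside 10:25 am-7:50 pm: 10:25 am-10:45 am, 12:50 pm-1:00 pm, 3:35 pm-3:45 pm, 6:40 pm-7:20 pm, 7:40 pm-7:50 pm.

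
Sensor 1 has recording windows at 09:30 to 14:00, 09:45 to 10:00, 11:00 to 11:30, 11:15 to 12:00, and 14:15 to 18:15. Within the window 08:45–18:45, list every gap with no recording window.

08:45–09:30, 14:00–14:15, 18:15–18:45

Covered (merged): 09:30–14:00, 14:15–18:15.
Complement within 08:45–18:45: 08:45–09:30, 14:00–14:15, 18:15–18:45.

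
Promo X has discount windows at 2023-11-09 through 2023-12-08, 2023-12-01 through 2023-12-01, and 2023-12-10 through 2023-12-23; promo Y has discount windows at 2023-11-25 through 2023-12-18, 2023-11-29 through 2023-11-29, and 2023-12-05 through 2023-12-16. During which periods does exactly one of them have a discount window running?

Merge the first list: 2023-11-09 through 2023-12-08, 2023-12-10 through 2023-12-23.
Merge the second list: 2023-11-25 through 2023-12-18.
Only in the first: 2023-11-09 through 2023-11-24, 2023-12-19 through 2023-12-23.
Only in the second: 2023-12-09 through 2023-12-09.
Together these are the periods covered by exactly one.

2023-11-09 through 2023-11-24, 2023-12-09 through 2023-12-09, 2023-12-19 through 2023-12-23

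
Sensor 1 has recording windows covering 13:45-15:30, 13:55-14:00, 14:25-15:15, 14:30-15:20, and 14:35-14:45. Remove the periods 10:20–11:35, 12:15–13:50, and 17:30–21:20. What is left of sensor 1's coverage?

A, merged: 13:45-15:30.
13:45-15:30 with B removed leaves 13:50-15:30.

13:50-15:30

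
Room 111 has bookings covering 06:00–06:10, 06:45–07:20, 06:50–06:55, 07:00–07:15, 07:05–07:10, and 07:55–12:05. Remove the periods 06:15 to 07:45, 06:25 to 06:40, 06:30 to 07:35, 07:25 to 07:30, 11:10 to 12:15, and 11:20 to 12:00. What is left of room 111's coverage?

A, merged: 06:00–06:10, 06:45–07:20, 07:55–12:05.
B, merged: 06:15–07:45, 11:10–12:15.
06:00–06:10: no B overlap → unchanged.
06:45–07:20: fully covered by B → removed.
07:55–12:05 minus B → 07:55–11:10.

06:00–06:10, 07:55–11:10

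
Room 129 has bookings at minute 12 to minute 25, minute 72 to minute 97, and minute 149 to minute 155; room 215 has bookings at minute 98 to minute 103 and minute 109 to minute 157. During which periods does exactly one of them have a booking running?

minute 12 to minute 25, minute 72 to minute 97, minute 98 to minute 103, minute 109 to minute 149, minute 155 to minute 157

A but not B: minute 12 to minute 25, minute 72 to minute 97.
B but not A: minute 98 to minute 103, minute 109 to minute 149, minute 155 to minute 157.
Combining gives A △ B.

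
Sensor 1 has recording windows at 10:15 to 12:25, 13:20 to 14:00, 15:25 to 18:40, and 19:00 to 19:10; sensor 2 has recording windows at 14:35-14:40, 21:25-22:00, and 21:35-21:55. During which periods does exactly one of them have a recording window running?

10:15–12:25, 13:20–14:00, 14:35–14:40, 15:25–18:40, 19:00–19:10, 21:25–22:00

Merge the second list: 14:35–14:40, 21:25–22:00.
A \ B = 10:15–12:25, 13:20–14:00, 15:25–18:40, 19:00–19:10.
B \ A = 14:35–14:40, 21:25–22:00.
Union of the two gives the symmetric difference.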